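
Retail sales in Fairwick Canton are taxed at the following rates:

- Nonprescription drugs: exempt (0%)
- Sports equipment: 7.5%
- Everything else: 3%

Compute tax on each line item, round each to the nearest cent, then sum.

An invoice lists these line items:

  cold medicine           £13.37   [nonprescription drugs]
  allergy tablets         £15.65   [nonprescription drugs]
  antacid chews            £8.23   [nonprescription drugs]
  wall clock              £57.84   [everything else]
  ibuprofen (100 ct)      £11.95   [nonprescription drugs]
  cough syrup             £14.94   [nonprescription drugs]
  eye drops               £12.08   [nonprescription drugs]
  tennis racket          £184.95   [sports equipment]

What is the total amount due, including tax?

£334.62

Cold medicine £13.37: nonprescription drugs → 0% → £0.00
Allergy tablets £15.65: nonprescription drugs → 0% → £0.00
Antacid chews £8.23: nonprescription drugs → 0% → £0.00
Wall clock £57.84: everything else → 3% → £1.74
Ibuprofen (100 ct) £11.95: nonprescription drugs → 0% → £0.00
Cough syrup £14.94: nonprescription drugs → 0% → £0.00
Eye drops £12.08: nonprescription drugs → 0% → £0.00
Tennis racket £184.95: sports equipment → 7.5% → £13.87
Subtotal = £319.01; tax = £15.61; total due = £334.62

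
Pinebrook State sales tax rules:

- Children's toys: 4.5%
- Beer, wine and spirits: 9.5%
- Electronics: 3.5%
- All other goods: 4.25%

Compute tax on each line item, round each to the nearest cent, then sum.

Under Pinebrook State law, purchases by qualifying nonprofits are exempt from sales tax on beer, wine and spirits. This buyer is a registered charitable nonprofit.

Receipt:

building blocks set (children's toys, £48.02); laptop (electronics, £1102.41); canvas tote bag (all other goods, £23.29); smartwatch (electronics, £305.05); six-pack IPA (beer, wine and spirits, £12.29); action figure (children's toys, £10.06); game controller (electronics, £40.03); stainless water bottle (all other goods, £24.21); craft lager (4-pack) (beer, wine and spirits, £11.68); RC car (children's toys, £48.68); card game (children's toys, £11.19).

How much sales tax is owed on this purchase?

Building blocks set £48.02: children's toys → 4.5% → £2.16
Laptop £1102.41: electronics → 3.5% → £38.58
Canvas tote bag £23.29: all other goods → 4.25% → £0.99
Smartwatch £305.05: electronics → 3.5% → £10.68
Six-pack IPA £12.29: beer, wine and spirits, buyer-exempt → 0% → £0.00
Action figure £10.06: children's toys → 4.5% → £0.45
Game controller £40.03: electronics → 3.5% → £1.40
Stainless water bottle £24.21: all other goods → 4.25% → £1.03
Craft lager (4-pack) £11.68: beer, wine and spirits, buyer-exempt → 0% → £0.00
RC car £48.68: children's toys → 4.5% → £2.19
Card game £11.19: children's toys → 4.5% → £0.50
Total tax = £2.16 + £38.58 + £0.99 + £10.68 + £0.45 + £1.40 + £1.03 + £2.19 + £0.50 = £57.98

£57.98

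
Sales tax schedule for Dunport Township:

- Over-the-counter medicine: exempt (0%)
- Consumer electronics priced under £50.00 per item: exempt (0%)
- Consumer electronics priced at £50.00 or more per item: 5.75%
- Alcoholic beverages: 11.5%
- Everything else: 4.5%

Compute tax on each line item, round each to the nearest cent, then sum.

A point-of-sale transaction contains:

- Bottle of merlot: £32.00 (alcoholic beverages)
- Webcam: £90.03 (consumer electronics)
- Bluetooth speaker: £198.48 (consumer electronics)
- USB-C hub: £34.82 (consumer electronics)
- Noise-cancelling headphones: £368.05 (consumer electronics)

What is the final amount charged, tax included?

Bottle of merlot £32.00: alcoholic beverages → 11.5% → £3.68
Webcam £90.03: consumer electronics, £50.00 or more → 5.75% → £5.18
Bluetooth speaker £198.48: consumer electronics, £50.00 or more → 5.75% → £11.41
USB-C hub £34.82: consumer electronics, under £50.00 → 0% → £0.00
Noise-cancelling headphones £368.05: consumer electronics, £50.00 or more → 5.75% → £21.16
Subtotal = £723.38; tax = £41.43; total due = £764.81

£764.81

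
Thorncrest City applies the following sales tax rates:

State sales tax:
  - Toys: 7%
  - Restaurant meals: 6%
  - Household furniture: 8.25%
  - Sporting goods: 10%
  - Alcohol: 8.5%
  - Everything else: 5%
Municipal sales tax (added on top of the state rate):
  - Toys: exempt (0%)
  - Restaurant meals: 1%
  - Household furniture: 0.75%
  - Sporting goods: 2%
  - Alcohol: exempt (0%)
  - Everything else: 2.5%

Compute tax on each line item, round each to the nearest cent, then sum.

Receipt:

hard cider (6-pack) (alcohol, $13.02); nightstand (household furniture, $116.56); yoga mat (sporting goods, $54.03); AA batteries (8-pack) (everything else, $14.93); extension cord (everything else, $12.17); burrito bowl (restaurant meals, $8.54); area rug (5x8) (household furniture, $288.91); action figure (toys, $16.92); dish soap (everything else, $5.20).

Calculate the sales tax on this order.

Hard cider (6-pack) $13.02: alcohol → 8.5% + 0% municipal = 8.5% → $1.11
Nightstand $116.56: household furniture → 8.25% + 0.75% municipal = 9% → $10.49
Yoga mat $54.03: sporting goods → 10% + 2% municipal = 12% → $6.48
AA batteries (8-pack) $14.93: everything else → 5% + 2.5% municipal = 7.5% → $1.12
Extension cord $12.17: everything else → 5% + 2.5% municipal = 7.5% → $0.91
Burrito bowl $8.54: restaurant meals → 6% + 1% municipal = 7% → $0.60
Area rug (5x8) $288.91: household furniture → 8.25% + 0.75% municipal = 9% → $26.00
Action figure $16.92: toys → 7% + 0% municipal = 7% → $1.18
Dish soap $5.20: everything else → 5% + 2.5% municipal = 7.5% → $0.39
Total tax = $1.11 + $10.49 + $6.48 + $1.12 + $0.91 + $0.60 + $26.00 + $1.18 + $0.39 = $48.28

$48.28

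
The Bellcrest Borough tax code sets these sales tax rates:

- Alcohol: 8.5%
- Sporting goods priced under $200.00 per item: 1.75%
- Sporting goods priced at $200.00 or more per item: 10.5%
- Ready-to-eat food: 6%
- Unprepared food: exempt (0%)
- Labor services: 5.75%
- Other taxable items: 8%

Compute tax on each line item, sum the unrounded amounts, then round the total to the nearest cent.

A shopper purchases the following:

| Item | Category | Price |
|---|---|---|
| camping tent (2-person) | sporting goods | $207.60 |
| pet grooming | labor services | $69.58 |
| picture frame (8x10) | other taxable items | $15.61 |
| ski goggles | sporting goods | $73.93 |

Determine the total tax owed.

$28.34

Camping tent (2-person) $207.60: sporting goods, $200.00 or more → 10.5% → $21.798
Pet grooming $69.58: labor services → 5.75% → $4.00085
Picture frame (8x10) $15.61: other taxable items → 8% → $1.2488
Ski goggles $73.93: sporting goods, under $200.00 → 1.75% → $1.293775
Unrounded tax sum = $28.341425 → $28.34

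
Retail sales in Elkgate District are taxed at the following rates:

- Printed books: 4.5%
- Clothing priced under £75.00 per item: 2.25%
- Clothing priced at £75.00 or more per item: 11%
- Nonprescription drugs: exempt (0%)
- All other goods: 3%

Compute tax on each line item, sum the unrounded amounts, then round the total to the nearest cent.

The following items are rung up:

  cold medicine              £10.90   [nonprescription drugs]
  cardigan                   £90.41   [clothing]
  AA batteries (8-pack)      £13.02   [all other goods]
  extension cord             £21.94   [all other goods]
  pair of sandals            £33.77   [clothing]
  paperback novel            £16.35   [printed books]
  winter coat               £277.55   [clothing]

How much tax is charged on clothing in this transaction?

Cardigan £90.41: clothing, £75.00 or more → 11% → £9.9451
Pair of sandals £33.77: clothing, under £75.00 → 2.25% → £0.759825
Winter coat £277.55: clothing, £75.00 or more → 11% → £30.5305
Tax on clothing: unrounded sum = £41.235425 → £41.24

£41.24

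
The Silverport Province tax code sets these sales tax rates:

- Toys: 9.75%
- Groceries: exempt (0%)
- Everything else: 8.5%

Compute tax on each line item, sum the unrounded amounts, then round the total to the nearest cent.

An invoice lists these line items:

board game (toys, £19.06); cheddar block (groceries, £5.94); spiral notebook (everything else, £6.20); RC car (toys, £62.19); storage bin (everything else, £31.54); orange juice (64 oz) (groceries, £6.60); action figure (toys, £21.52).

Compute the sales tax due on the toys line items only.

Board game £19.06: toys → 9.75% → £1.85835
RC car £62.19: toys → 9.75% → £6.063525
Action figure £21.52: toys → 9.75% → £2.0982
Tax on toys: unrounded sum = £10.020075 → £10.02

£10.02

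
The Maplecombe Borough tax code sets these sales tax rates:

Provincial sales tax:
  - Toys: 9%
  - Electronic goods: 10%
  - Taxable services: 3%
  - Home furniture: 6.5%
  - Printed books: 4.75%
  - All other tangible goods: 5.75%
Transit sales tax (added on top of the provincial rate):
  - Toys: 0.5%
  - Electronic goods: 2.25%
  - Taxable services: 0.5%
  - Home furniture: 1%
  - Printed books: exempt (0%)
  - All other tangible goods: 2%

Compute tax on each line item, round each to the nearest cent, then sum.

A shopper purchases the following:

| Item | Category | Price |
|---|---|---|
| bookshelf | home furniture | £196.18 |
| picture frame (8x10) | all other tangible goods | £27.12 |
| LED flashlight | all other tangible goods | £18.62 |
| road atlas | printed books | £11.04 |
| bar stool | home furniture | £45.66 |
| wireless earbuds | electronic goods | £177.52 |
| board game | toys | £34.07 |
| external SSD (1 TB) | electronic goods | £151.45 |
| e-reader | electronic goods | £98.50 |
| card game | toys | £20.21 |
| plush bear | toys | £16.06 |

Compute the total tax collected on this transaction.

Bookshelf £196.18: home furniture → 6.5% + 1% transit = 7.5% → £14.71
Picture frame (8x10) £27.12: all other tangible goods → 5.75% + 2% transit = 7.75% → £2.10
LED flashlight £18.62: all other tangible goods → 5.75% + 2% transit = 7.75% → £1.44
Road atlas £11.04: printed books → 4.75% + 0% transit = 4.75% → £0.52
Bar stool £45.66: home furniture → 6.5% + 1% transit = 7.5% → £3.42
Wireless earbuds £177.52: electronic goods → 10% + 2.25% transit = 12.25% → £21.75
Board game £34.07: toys → 9% + 0.5% transit = 9.5% → £3.24
External SSD (1 TB) £151.45: electronic goods → 10% + 2.25% transit = 12.25% → £18.55
E-reader £98.50: electronic goods → 10% + 2.25% transit = 12.25% → £12.07
Card game £20.21: toys → 9% + 0.5% transit = 9.5% → £1.92
Plush bear £16.06: toys → 9% + 0.5% transit = 9.5% → £1.53
Total tax = £14.71 + £2.10 + £1.44 + £0.52 + £3.42 + £21.75 + £3.24 + £18.55 + £12.07 + £1.92 + £1.53 = £81.25

£81.25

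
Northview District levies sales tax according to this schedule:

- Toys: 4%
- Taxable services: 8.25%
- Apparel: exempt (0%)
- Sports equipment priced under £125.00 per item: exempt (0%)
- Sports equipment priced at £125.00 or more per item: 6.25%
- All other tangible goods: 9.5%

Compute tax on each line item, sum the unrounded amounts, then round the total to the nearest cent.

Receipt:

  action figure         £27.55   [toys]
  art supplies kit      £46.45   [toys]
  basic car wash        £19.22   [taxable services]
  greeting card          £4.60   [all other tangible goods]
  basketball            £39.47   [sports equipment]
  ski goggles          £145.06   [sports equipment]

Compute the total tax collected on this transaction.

£14.05

Action figure £27.55: toys → 4% → £1.102
Art supplies kit £46.45: toys → 4% → £1.858
Basic car wash £19.22: taxable services → 8.25% → £1.58565
Greeting card £4.60: all other tangible goods → 9.5% → £0.437
Basketball £39.47: sports equipment, under £125.00 → 0% → £0.00
Ski goggles £145.06: sports equipment, £125.00 or more → 6.25% → £9.06625
Unrounded tax sum = £14.0489 → £14.05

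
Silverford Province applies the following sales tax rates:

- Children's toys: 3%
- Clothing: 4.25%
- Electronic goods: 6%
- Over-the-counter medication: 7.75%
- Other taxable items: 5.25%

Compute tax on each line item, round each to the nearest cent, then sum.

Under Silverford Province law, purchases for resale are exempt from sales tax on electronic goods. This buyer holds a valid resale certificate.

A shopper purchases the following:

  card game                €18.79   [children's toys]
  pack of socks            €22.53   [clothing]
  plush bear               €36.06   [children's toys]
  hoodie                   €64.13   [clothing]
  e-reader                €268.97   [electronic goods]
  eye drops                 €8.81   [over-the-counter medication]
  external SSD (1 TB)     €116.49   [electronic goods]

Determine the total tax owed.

Card game €18.79: children's toys → 3% → €0.56
Pack of socks €22.53: clothing → 4.25% → €0.96
Plush bear €36.06: children's toys → 3% → €1.08
Hoodie €64.13: clothing → 4.25% → €2.73
E-reader €268.97: electronic goods, buyer-exempt → 0% → €0.00
Eye drops €8.81: over-the-counter medication → 7.75% → €0.68
External SSD (1 TB) €116.49: electronic goods, buyer-exempt → 0% → €0.00
Total tax = €0.56 + €0.96 + €1.08 + €2.73 + €0.68 = €6.01

€6.01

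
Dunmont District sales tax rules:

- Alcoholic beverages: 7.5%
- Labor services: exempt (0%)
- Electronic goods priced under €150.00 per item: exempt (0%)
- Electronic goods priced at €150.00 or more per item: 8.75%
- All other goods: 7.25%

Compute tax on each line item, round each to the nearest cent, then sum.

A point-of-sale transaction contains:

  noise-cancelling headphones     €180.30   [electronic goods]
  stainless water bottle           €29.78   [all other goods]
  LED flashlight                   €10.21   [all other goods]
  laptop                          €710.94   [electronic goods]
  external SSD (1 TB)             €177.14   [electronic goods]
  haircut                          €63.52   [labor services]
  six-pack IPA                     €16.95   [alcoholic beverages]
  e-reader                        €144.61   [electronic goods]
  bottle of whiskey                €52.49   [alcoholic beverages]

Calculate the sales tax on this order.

Noise-cancelling headphones €180.30: electronic goods, €150.00 or more → 8.75% → €15.78
Stainless water bottle €29.78: all other goods → 7.25% → €2.16
LED flashlight €10.21: all other goods → 7.25% → €0.74
Laptop €710.94: electronic goods, €150.00 or more → 8.75% → €62.21
External SSD (1 TB) €177.14: electronic goods, €150.00 or more → 8.75% → €15.50
Haircut €63.52: labor services → 0% → €0.00
Six-pack IPA €16.95: alcoholic beverages → 7.5% → €1.27
E-reader €144.61: electronic goods, under €150.00 → 0% → €0.00
Bottle of whiskey €52.49: alcoholic beverages → 7.5% → €3.94
Total tax = €15.78 + €2.16 + €0.74 + €62.21 + €15.50 + €1.27 + €3.94 = €101.60

€101.60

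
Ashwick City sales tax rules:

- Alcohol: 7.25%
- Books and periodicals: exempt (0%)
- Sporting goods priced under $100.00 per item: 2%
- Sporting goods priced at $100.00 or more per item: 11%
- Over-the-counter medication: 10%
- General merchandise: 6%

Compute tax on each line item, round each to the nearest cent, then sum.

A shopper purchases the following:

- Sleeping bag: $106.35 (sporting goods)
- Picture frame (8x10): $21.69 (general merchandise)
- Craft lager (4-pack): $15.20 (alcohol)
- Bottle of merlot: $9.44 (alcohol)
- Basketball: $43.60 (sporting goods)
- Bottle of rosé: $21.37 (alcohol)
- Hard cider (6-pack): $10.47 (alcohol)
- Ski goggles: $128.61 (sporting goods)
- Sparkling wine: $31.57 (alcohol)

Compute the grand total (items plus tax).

$422.70

Sleeping bag $106.35: sporting goods, $100.00 or more → 11% → $11.70
Picture frame (8x10) $21.69: general merchandise → 6% → $1.30
Craft lager (4-pack) $15.20: alcohol → 7.25% → $1.10
Bottle of merlot $9.44: alcohol → 7.25% → $0.68
Basketball $43.60: sporting goods, under $100.00 → 2% → $0.87
Bottle of rosé $21.37: alcohol → 7.25% → $1.55
Hard cider (6-pack) $10.47: alcohol → 7.25% → $0.76
Ski goggles $128.61: sporting goods, $100.00 or more → 11% → $14.15
Sparkling wine $31.57: alcohol → 7.25% → $2.29
Subtotal = $388.30; tax = $34.40; total due = $422.70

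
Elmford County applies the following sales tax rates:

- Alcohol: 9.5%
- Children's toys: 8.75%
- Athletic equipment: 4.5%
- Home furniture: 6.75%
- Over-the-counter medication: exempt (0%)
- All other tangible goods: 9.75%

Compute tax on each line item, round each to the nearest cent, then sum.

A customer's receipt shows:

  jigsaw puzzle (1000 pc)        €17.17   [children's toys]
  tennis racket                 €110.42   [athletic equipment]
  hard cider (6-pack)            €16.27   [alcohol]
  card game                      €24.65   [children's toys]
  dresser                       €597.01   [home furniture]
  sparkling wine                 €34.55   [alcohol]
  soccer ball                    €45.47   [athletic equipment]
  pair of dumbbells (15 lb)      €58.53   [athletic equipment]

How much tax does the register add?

Jigsaw puzzle (1000 pc) €17.17: children's toys → 8.75% → €1.50
Tennis racket €110.42: athletic equipment → 4.5% → €4.97
Hard cider (6-pack) €16.27: alcohol → 9.5% → €1.55
Card game €24.65: children's toys → 8.75% → €2.16
Dresser €597.01: home furniture → 6.75% → €40.30
Sparkling wine €34.55: alcohol → 9.5% → €3.28
Soccer ball €45.47: athletic equipment → 4.5% → €2.05
Pair of dumbbells (15 lb) €58.53: athletic equipment → 4.5% → €2.63
Total tax = €1.50 + €4.97 + €1.55 + €2.16 + €40.30 + €3.28 + €2.05 + €2.63 = €58.44

€58.44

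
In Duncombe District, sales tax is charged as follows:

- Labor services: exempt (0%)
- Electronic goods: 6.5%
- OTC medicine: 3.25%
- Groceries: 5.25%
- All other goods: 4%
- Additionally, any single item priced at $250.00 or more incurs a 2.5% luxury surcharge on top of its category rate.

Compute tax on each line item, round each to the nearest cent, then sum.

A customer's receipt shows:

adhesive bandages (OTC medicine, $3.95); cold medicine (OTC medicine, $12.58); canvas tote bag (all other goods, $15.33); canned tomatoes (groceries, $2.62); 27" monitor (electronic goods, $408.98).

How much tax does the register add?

$38.10

Adhesive bandages $3.95: OTC medicine → 3.25% → $0.13
Cold medicine $12.58: OTC medicine → 3.25% → $0.41
Canvas tote bag $15.33: all other goods → 4% → $0.61
Canned tomatoes $2.62: groceries → 5.25% → $0.14
27" monitor $408.98: electronic goods → 6.5% + 2.5% surcharge = 9% → $36.81
Total tax = $0.13 + $0.41 + $0.61 + $0.14 + $36.81 = $38.10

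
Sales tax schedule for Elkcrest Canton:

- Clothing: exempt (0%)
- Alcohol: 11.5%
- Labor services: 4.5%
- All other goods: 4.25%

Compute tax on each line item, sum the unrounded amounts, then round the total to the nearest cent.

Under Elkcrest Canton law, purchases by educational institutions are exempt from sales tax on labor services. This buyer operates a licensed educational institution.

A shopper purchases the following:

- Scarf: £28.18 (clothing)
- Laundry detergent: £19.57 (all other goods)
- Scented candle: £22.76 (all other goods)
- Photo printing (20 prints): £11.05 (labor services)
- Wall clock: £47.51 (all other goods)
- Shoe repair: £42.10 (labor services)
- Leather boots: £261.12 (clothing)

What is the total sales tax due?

£3.82

Scarf £28.18: clothing → 0% → £0.00
Laundry detergent £19.57: all other goods → 4.25% → £0.831725
Scented candle £22.76: all other goods → 4.25% → £0.9673
Photo printing (20 prints) £11.05: labor services, buyer-exempt → 0% → £0.00
Wall clock £47.51: all other goods → 4.25% → £2.019175
Shoe repair £42.10: labor services, buyer-exempt → 0% → £0.00
Leather boots £261.12: clothing → 0% → £0.00
Unrounded tax sum = £3.8182 → £3.82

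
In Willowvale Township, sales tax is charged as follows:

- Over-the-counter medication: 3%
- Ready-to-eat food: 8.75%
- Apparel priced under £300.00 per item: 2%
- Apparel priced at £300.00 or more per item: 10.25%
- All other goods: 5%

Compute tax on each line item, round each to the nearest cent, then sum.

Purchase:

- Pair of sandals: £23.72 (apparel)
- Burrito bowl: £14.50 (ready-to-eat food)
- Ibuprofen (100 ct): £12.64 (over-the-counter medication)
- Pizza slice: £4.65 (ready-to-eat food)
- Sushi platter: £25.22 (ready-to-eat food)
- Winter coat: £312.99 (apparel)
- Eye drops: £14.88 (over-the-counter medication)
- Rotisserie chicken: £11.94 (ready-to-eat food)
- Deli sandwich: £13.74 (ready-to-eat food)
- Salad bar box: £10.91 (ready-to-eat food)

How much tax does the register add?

£40.46

Pair of sandals £23.72: apparel, under £300.00 → 2% → £0.47
Burrito bowl £14.50: ready-to-eat food → 8.75% → £1.27
Ibuprofen (100 ct) £12.64: over-the-counter medication → 3% → £0.38
Pizza slice £4.65: ready-to-eat food → 8.75% → £0.41
Sushi platter £25.22: ready-to-eat food → 8.75% → £2.21
Winter coat £312.99: apparel, £300.00 or more → 10.25% → £32.08
Eye drops £14.88: over-the-counter medication → 3% → £0.45
Rotisserie chicken £11.94: ready-to-eat food → 8.75% → £1.04
Deli sandwich £13.74: ready-to-eat food → 8.75% → £1.20
Salad bar box £10.91: ready-to-eat food → 8.75% → £0.95
Total tax = £0.47 + £1.27 + £0.38 + £0.41 + £2.21 + £32.08 + £0.45 + £1.04 + £1.20 + £0.95 = £40.46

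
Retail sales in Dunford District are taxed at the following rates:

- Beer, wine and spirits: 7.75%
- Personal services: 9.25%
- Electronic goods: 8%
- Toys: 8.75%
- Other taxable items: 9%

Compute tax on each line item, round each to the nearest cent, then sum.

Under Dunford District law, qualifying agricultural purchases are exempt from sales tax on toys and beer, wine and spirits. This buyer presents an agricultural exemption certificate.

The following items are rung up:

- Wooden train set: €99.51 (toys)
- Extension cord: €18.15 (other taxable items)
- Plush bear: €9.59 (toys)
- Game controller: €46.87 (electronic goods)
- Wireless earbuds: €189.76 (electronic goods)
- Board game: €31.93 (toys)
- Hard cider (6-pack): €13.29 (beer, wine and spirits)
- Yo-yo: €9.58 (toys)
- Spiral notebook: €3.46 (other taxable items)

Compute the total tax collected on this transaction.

€20.87

Wooden train set €99.51: toys, buyer-exempt → 0% → €0.00
Extension cord €18.15: other taxable items → 9% → €1.63
Plush bear €9.59: toys, buyer-exempt → 0% → €0.00
Game controller €46.87: electronic goods → 8% → €3.75
Wireless earbuds €189.76: electronic goods → 8% → €15.18
Board game €31.93: toys, buyer-exempt → 0% → €0.00
Hard cider (6-pack) €13.29: beer, wine and spirits, buyer-exempt → 0% → €0.00
Yo-yo €9.58: toys, buyer-exempt → 0% → €0.00
Spiral notebook €3.46: other taxable items → 9% → €0.31
Total tax = €1.63 + €3.75 + €15.18 + €0.31 = €20.87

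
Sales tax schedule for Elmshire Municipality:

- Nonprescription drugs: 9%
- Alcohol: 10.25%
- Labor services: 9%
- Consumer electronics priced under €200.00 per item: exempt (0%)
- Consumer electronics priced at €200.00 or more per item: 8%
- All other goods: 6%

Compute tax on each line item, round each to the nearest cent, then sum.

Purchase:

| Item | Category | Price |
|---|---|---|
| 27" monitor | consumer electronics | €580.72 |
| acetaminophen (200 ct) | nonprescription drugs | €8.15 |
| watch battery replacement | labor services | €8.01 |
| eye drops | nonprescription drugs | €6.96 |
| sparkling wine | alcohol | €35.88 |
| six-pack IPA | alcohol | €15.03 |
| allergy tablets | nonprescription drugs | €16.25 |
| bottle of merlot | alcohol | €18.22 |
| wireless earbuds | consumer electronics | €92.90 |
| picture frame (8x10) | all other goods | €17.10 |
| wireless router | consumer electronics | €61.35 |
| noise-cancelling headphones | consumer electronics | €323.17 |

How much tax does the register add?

27" monitor €580.72: consumer electronics, €200.00 or more → 8% → €46.46
Acetaminophen (200 ct) €8.15: nonprescription drugs → 9% → €0.73
Watch battery replacement €8.01: labor services → 9% → €0.72
Eye drops €6.96: nonprescription drugs → 9% → €0.63
Sparkling wine €35.88: alcohol → 10.25% → €3.68
Six-pack IPA €15.03: alcohol → 10.25% → €1.54
Allergy tablets €16.25: nonprescription drugs → 9% → €1.46
Bottle of merlot €18.22: alcohol → 10.25% → €1.87
Wireless earbuds €92.90: consumer electronics, under €200.00 → 0% → €0.00
Picture frame (8x10) €17.10: all other goods → 6% → €1.03
Wireless router €61.35: consumer electronics, under €200.00 → 0% → €0.00
Noise-cancelling headphones €323.17: consumer electronics, €200.00 or more → 8% → €25.85
Total tax = €46.46 + €0.73 + €0.72 + €0.63 + €3.68 + €1.54 + €1.46 + €1.87 + €1.03 + €25.85 = €83.97

€83.97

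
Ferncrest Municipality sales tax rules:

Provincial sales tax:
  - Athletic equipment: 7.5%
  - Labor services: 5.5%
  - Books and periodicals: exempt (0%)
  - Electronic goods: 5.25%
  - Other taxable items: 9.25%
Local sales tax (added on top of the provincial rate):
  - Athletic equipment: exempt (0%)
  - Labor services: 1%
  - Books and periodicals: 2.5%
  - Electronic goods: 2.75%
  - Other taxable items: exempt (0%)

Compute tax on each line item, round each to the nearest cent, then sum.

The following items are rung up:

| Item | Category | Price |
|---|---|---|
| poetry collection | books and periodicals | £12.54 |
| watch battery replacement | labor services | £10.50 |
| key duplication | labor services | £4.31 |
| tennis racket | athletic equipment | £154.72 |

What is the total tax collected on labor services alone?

Watch battery replacement £10.50: labor services → 5.5% + 1% local = 6.5% → £0.68
Key duplication £4.31: labor services → 5.5% + 1% local = 6.5% → £0.28
Tax on labor services = £0.68 + £0.28 = £0.96

£0.96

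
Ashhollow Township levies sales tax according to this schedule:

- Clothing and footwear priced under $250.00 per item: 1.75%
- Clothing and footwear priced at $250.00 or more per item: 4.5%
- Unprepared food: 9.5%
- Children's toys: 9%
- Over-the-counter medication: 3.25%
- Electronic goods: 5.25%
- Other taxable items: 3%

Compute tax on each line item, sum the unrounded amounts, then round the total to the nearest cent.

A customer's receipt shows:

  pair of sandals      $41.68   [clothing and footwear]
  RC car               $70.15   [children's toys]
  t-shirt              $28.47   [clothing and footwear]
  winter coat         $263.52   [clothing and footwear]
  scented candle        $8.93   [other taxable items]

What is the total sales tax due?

$19.67

Pair of sandals $41.68: clothing and footwear, under $250.00 → 1.75% → $0.7294
RC car $70.15: children's toys → 9% → $6.3135
T-shirt $28.47: clothing and footwear, under $250.00 → 1.75% → $0.498225
Winter coat $263.52: clothing and footwear, $250.00 or more → 4.5% → $11.8584
Scented candle $8.93: other taxable items → 3% → $0.2679
Unrounded tax sum = $19.667425 → $19.67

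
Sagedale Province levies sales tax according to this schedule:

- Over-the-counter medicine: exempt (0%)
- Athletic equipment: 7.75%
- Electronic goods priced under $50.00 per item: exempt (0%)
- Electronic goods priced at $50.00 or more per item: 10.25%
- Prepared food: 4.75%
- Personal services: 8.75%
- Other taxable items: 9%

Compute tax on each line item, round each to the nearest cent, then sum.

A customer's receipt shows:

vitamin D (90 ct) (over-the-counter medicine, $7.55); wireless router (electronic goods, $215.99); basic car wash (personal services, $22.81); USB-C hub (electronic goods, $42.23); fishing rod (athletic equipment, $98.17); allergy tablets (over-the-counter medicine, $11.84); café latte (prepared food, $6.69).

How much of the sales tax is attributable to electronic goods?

$22.14

Wireless router $215.99: electronic goods, $50.00 or more → 10.25% → $22.14
USB-C hub $42.23: electronic goods, under $50.00 → 0% → $0.00
Tax on electronic goods = $22.14 + $0.00 = $22.14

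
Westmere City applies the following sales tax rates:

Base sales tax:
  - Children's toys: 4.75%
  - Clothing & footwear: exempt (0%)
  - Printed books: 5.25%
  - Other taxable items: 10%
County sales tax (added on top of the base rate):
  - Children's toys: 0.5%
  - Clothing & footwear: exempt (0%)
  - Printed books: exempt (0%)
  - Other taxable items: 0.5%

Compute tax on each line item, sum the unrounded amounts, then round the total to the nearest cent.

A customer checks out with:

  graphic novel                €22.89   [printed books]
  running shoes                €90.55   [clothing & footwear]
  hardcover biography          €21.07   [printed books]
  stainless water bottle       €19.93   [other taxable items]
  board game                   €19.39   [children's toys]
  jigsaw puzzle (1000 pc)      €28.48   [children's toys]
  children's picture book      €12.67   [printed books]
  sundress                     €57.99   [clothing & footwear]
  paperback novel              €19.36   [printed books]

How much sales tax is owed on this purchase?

Graphic novel €22.89: printed books → 5.25% + 0% county = 5.25% → €1.201725
Running shoes €90.55: clothing & footwear → 0% + 0% county = 0% → €0.00
Hardcover biography €21.07: printed books → 5.25% + 0% county = 5.25% → €1.106175
Stainless water bottle €19.93: other taxable items → 10% + 0.5% county = 10.5% → €2.09265
Board game €19.39: children's toys → 4.75% + 0.5% county = 5.25% → €1.017975
Jigsaw puzzle (1000 pc) €28.48: children's toys → 4.75% + 0.5% county = 5.25% → €1.4952
Children's picture book €12.67: printed books → 5.25% + 0% county = 5.25% → €0.665175
Sundress €57.99: clothing & footwear → 0% + 0% county = 0% → €0.00
Paperback novel €19.36: printed books → 5.25% + 0% county = 5.25% → €1.0164
Unrounded tax sum = €8.5953 → €8.60

€8.60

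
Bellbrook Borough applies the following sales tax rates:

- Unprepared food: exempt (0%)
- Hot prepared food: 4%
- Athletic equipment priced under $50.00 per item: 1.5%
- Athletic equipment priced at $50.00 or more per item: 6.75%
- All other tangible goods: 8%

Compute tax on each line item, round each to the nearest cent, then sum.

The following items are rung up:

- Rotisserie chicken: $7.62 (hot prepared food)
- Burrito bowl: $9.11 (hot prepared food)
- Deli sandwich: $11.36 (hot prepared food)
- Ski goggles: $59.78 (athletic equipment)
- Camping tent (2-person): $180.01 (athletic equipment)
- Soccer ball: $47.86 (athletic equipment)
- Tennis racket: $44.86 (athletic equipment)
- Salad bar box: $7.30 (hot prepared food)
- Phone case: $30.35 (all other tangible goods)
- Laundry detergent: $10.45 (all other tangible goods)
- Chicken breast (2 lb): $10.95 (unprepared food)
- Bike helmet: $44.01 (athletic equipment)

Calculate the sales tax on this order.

Rotisserie chicken $7.62: hot prepared food → 4% → $0.30
Burrito bowl $9.11: hot prepared food → 4% → $0.36
Deli sandwich $11.36: hot prepared food → 4% → $0.45
Ski goggles $59.78: athletic equipment, $50.00 or more → 6.75% → $4.04
Camping tent (2-person) $180.01: athletic equipment, $50.00 or more → 6.75% → $12.15
Soccer ball $47.86: athletic equipment, under $50.00 → 1.5% → $0.72
Tennis racket $44.86: athletic equipment, under $50.00 → 1.5% → $0.67
Salad bar box $7.30: hot prepared food → 4% → $0.29
Phone case $30.35: all other tangible goods → 8% → $2.43
Laundry detergent $10.45: all other tangible goods → 8% → $0.84
Chicken breast (2 lb) $10.95: unprepared food → 0% → $0.00
Bike helmet $44.01: athletic equipment, under $50.00 → 1.5% → $0.66
Total tax = $0.30 + $0.36 + $0.45 + $4.04 + $12.15 + $0.72 + $0.67 + $0.29 + $2.43 + $0.84 + $0.66 = $22.91

$22.91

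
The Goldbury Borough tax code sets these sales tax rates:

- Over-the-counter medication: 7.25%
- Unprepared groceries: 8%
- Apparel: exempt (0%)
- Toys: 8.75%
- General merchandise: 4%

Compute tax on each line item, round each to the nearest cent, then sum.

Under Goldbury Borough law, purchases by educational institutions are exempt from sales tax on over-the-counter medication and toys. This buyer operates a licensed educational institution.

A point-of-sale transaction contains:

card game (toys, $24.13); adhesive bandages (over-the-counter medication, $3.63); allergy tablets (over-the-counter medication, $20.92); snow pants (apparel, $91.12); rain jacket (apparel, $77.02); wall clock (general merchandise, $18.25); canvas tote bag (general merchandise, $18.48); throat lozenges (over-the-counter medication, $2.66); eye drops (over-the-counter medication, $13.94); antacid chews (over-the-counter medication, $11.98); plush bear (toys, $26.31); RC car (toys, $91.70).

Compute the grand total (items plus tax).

$401.61

Card game $24.13: toys, buyer-exempt → 0% → $0.00
Adhesive bandages $3.63: over-the-counter medication, buyer-exempt → 0% → $0.00
Allergy tablets $20.92: over-the-counter medication, buyer-exempt → 0% → $0.00
Snow pants $91.12: apparel → 0% → $0.00
Rain jacket $77.02: apparel → 0% → $0.00
Wall clock $18.25: general merchandise → 4% → $0.73
Canvas tote bag $18.48: general merchandise → 4% → $0.74
Throat lozenges $2.66: over-the-counter medication, buyer-exempt → 0% → $0.00
Eye drops $13.94: over-the-counter medication, buyer-exempt → 0% → $0.00
Antacid chews $11.98: over-the-counter medication, buyer-exempt → 0% → $0.00
Plush bear $26.31: toys, buyer-exempt → 0% → $0.00
RC car $91.70: toys, buyer-exempt → 0% → $0.00
Subtotal = $400.14; tax = $1.47; total due = $401.61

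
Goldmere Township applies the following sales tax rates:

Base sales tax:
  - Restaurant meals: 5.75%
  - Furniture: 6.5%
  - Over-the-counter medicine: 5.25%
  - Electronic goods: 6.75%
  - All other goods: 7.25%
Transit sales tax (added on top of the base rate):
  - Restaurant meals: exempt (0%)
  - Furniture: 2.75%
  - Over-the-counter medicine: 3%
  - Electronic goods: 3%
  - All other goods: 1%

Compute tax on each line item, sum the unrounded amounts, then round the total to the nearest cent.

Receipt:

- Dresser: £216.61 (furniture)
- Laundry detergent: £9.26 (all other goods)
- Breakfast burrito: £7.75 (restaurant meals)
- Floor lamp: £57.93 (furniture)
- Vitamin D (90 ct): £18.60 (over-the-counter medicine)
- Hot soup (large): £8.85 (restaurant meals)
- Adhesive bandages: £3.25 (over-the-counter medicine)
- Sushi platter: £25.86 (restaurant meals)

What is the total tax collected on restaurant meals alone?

Breakfast burrito £7.75: restaurant meals → 5.75% + 0% transit = 5.75% → £0.445625
Hot soup (large) £8.85: restaurant meals → 5.75% + 0% transit = 5.75% → £0.508875
Sushi platter £25.86: restaurant meals → 5.75% + 0% transit = 5.75% → £1.48695
Tax on restaurant meals: unrounded sum = £2.44145 → £2.44

£2.44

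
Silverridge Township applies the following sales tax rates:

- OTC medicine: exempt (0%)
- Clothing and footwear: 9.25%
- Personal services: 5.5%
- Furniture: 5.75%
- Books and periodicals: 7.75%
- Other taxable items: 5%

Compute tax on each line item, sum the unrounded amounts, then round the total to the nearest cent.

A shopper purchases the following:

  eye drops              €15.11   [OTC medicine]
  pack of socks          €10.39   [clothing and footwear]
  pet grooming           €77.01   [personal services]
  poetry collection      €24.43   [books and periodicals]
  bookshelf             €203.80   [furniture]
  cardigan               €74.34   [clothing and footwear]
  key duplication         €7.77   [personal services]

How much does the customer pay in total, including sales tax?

€438.96

Eye drops €15.11: OTC medicine → 0% → €0.00
Pack of socks €10.39: clothing and footwear → 9.25% → €0.961075
Pet grooming €77.01: personal services → 5.5% → €4.23555
Poetry collection €24.43: books and periodicals → 7.75% → €1.893325
Bookshelf €203.80: furniture → 5.75% → €11.7185
Cardigan €74.34: clothing and footwear → 9.25% → €6.87645
Key duplication €7.77: personal services → 5.5% → €0.42735
Subtotal = €412.85; unrounded tax = €26.11225 → €26.11; total due = €438.96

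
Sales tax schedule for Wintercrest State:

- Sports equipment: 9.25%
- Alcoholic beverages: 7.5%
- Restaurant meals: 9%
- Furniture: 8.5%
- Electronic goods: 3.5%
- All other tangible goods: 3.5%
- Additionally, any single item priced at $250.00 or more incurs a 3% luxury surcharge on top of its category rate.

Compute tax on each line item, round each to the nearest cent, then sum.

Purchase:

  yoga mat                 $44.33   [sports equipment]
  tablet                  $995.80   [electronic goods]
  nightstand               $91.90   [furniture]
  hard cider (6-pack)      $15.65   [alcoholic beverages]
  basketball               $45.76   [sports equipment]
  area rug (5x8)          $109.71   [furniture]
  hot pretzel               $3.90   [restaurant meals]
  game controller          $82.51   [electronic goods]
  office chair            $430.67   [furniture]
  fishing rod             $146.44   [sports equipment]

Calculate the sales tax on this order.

$157.69

Yoga mat $44.33: sports equipment → 9.25% → $4.10
Tablet $995.80: electronic goods → 3.5% + 3% surcharge = 6.5% → $64.73
Nightstand $91.90: furniture → 8.5% → $7.81
Hard cider (6-pack) $15.65: alcoholic beverages → 7.5% → $1.17
Basketball $45.76: sports equipment → 9.25% → $4.23
Area rug (5x8) $109.71: furniture → 8.5% → $9.33
Hot pretzel $3.90: restaurant meals → 9% → $0.35
Game controller $82.51: electronic goods → 3.5% → $2.89
Office chair $430.67: furniture → 8.5% + 3% surcharge = 11.5% → $49.53
Fishing rod $146.44: sports equipment → 9.25% → $13.55
Total tax = $4.10 + $64.73 + $7.81 + $1.17 + $4.23 + $9.33 + $0.35 + $2.89 + $49.53 + $13.55 = $157.69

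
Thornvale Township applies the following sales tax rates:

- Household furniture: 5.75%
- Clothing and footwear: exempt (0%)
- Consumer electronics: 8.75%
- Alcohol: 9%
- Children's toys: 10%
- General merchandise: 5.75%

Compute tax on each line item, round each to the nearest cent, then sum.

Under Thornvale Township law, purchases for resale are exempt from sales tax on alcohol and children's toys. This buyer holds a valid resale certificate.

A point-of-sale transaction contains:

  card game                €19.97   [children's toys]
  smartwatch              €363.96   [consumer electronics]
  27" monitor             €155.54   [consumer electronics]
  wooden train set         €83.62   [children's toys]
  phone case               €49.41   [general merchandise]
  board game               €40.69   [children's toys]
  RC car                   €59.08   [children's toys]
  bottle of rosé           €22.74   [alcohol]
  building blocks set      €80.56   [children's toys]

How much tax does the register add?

Card game €19.97: children's toys, buyer-exempt → 0% → €0.00
Smartwatch €363.96: consumer electronics → 8.75% → €31.85
27" monitor €155.54: consumer electronics → 8.75% → €13.61
Wooden train set €83.62: children's toys, buyer-exempt → 0% → €0.00
Phone case €49.41: general merchandise → 5.75% → €2.84
Board game €40.69: children's toys, buyer-exempt → 0% → €0.00
RC car €59.08: children's toys, buyer-exempt → 0% → €0.00
Bottle of rosé €22.74: alcohol, buyer-exempt → 0% → €0.00
Building blocks set €80.56: children's toys, buyer-exempt → 0% → €0.00
Total tax = €31.85 + €13.61 + €2.84 = €48.30

€48.30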